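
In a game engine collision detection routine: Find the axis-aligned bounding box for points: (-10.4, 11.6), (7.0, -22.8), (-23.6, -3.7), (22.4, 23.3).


x range: [-23.6, 22.4]
y range: [-22.8, 23.3]
Bounding box: (-23.6,-22.8) to (22.4,23.3)

(-23.6,-22.8) to (22.4,23.3)


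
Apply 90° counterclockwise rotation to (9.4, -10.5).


90° CCW: (x,y) -> (-y, x)
(9.4,-10.5) -> (10.5, 9.4)

(10.5, 9.4)


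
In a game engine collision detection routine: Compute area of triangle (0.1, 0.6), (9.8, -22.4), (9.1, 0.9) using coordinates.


Area = |x_A(y_B-y_C) + x_B(y_C-y_A) + x_C(y_A-y_B)|/2
= |(-2.33) + 2.94 + 209.3|/2
= 209.91/2 = 104.955

104.955


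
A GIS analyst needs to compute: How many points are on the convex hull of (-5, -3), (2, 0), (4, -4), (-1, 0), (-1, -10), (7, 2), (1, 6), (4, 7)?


Convex hull vertices (CCW): (-5, -3), (-1, -10), (4, -4), (7, 2), (4, 7), (1, 6)
Count = 6

6


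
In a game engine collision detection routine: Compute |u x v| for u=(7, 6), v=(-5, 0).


|u x v| = |7*0 - 6*(-5)|
= |0 - (-30)| = 30

30


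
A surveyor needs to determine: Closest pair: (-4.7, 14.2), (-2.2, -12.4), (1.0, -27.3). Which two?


d(P0,P1) = 26.7172, d(P0,P2) = 41.8896, d(P1,P2) = 15.2398
Closest: P1 and P2

Closest pair: (-2.2, -12.4) and (1.0, -27.3), distance = 15.2398


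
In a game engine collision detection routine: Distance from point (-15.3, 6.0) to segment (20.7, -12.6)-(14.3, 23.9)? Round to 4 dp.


Project P onto AB: t = 0.6622 (clamped to [0,1])
Closest point on segment: (16.4621, 11.5692)
Distance: 32.2467

32.2467


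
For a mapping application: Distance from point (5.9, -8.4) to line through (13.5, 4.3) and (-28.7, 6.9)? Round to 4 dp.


|cross product| = 555.7
|line direction| = sqrt(1787.6) = 42.28
Distance = 555.7/sqrt(1787.6) = 13.1433

13.1433


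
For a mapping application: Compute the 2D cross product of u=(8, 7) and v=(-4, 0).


u x v = u_x*v_y - u_y*v_x = 8*0 - 7*(-4)
= 0 - (-28) = 28

28


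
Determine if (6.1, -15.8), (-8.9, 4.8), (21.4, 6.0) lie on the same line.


Cross product: ((-8.9)-6.1)*(6-(-15.8)) - (4.8-(-15.8))*(21.4-6.1)
= -642.18

No, not collinear


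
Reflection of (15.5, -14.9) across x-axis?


Reflection over x-axis: (x,y) -> (x,-y)
(15.5, -14.9) -> (15.5, 14.9)

(15.5, 14.9)


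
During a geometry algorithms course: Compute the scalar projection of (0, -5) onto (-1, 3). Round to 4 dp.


u.v = -15, |v| = sqrt(10) = 3.1623
Scalar projection = u.v / |v| = -15 / sqrt(10) = -4.7434

-4.7434


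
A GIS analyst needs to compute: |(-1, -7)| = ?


|u| = sqrt((-1)^2 + (-7)^2) = sqrt(50) = 7.0711

7.0711


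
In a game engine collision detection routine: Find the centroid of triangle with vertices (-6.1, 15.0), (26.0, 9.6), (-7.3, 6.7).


Centroid = ((x_A+x_B+x_C)/3, (y_A+y_B+y_C)/3)
= (((-6.1)+26+(-7.3))/3, (15+9.6+6.7)/3)
= (4.2, 10.4333)

(4.2, 10.4333)


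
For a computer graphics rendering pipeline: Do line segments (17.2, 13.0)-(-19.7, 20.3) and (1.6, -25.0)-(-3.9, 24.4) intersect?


Cross products: d1=-979.64, d2=803.07, d3=1516.08, d4=-266.63
d1*d2 < 0 and d3*d4 < 0? yes

Yes, they intersect


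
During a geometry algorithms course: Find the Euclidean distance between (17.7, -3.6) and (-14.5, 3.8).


dx=-32.2, dy=7.4
d^2 = (-32.2)^2 + 7.4^2 = 1091.6
d = sqrt(1091.6) = 33.0394

33.0394


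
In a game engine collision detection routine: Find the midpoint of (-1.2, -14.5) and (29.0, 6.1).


M = (((-1.2)+29)/2, ((-14.5)+6.1)/2)
= (13.9, -4.2)

(13.9, -4.2)


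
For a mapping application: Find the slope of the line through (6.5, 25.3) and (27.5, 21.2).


slope = (y2-y1)/(x2-x1) = (21.2-25.3)/(27.5-6.5) = (-4.1)/21 = -0.1952

-0.1952


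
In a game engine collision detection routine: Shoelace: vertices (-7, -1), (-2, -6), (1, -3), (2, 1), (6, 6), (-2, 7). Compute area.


Shoelace sum: ((-7)*(-6) - (-2)*(-1)) + ((-2)*(-3) - 1*(-6)) + (1*1 - 2*(-3)) + (2*6 - 6*1) + (6*7 - (-2)*6) + ((-2)*(-1) - (-7)*7)
= 170
Area = |170|/2 = 85

85


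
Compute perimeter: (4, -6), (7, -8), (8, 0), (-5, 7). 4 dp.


Sides: (4, -6)->(7, -8): sqrt(13) = 3.605551, (7, -8)->(8, 0): sqrt(65) = 8.062258, (8, 0)->(-5, 7): sqrt(218) = 14.764823, (-5, 7)->(4, -6): sqrt(250) = 15.811388
Sum = 42.24402
Perimeter = 42.244

42.244


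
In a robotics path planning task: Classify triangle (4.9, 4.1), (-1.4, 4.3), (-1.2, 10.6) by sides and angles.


Side lengths squared: AB^2=39.73, BC^2=39.73, CA^2=79.46
Sorted: [39.73, 39.73, 79.46]
By sides: Isosceles, By angles: Right

Isosceles, Right


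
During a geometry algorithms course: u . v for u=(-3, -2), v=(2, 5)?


u . v = u_x*v_x + u_y*v_y = (-3)*2 + (-2)*5
= (-6) + (-10) = -16

-16


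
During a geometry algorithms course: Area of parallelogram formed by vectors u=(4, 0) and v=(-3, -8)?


|u x v| = |4*(-8) - 0*(-3)|
= |(-32) - 0| = 32

32


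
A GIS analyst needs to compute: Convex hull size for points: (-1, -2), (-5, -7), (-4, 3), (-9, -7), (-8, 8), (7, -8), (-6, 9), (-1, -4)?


Convex hull vertices (CCW): (-9, -7), (7, -8), (-6, 9), (-8, 8)
Count = 4

4


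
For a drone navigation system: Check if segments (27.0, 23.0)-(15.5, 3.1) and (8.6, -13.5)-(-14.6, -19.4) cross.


Cross products: d1=-738.24, d2=-344.41, d3=53.59, d4=-340.24
d1*d2 < 0 and d3*d4 < 0? no

No, they don't intersect


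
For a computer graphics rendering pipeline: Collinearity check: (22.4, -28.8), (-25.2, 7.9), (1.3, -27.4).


Cross product: ((-25.2)-22.4)*((-27.4)-(-28.8)) - (7.9-(-28.8))*(1.3-22.4)
= 707.73

No, not collinear


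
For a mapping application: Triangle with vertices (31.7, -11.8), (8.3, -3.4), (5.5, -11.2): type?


Side lengths squared: AB^2=618.12, BC^2=68.68, CA^2=686.8
Sorted: [68.68, 618.12, 686.8]
By sides: Scalene, By angles: Right

Scalene, Right


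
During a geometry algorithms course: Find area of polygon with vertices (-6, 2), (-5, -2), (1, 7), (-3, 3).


Shoelace sum: ((-6)*(-2) - (-5)*2) + ((-5)*7 - 1*(-2)) + (1*3 - (-3)*7) + ((-3)*2 - (-6)*3)
= 25
Area = |25|/2 = 12.5

12.5


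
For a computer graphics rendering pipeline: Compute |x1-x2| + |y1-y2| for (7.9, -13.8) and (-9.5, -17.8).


|7.9-(-9.5)| + |(-13.8)-(-17.8)| = 17.4 + 4 = 21.4

21.4


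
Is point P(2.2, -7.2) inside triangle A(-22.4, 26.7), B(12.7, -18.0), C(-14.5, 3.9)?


Cross products: AB x AP = -90.27, BC x BP = -63.81, CA x CP = -293.07
All same sign? yes

Yes, inside


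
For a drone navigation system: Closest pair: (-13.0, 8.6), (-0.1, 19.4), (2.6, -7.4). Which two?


d(P0,P1) = 16.8241, d(P0,P2) = 22.3464, d(P1,P2) = 26.9357
Closest: P0 and P1

Closest pair: (-13.0, 8.6) and (-0.1, 19.4), distance = 16.8241


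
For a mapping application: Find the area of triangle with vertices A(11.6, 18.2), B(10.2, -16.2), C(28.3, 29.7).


Area = |x_A(y_B-y_C) + x_B(y_C-y_A) + x_C(y_A-y_B)|/2
= |(-532.44) + 117.3 + 973.52|/2
= 558.38/2 = 279.19

279.19


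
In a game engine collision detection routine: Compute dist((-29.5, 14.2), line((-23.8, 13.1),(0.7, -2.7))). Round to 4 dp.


|cross product| = 63.11
|line direction| = sqrt(849.89) = 29.1529
Distance = 63.11/sqrt(849.89) = 2.1648

2.1648


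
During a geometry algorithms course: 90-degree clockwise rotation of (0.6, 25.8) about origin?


90° CW: (x,y) -> (y, -x)
(0.6,25.8) -> (25.8, -0.6)

(25.8, -0.6)


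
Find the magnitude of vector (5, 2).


|u| = sqrt(5^2 + 2^2) = sqrt(29) = 5.3852

5.3852


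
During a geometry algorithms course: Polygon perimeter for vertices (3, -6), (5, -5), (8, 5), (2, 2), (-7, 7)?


Sides: (3, -6)->(5, -5): sqrt(5) = 2.236068, (5, -5)->(8, 5): sqrt(109) = 10.440307, (8, 5)->(2, 2): sqrt(45) = 6.708204, (2, 2)->(-7, 7): sqrt(106) = 10.29563, (-7, 7)->(3, -6): sqrt(269) = 16.401219
Sum = 46.081428
Perimeter = 46.0814

46.0814


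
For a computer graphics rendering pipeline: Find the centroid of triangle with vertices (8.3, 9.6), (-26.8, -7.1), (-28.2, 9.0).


Centroid = ((x_A+x_B+x_C)/3, (y_A+y_B+y_C)/3)
= ((8.3+(-26.8)+(-28.2))/3, (9.6+(-7.1)+9)/3)
= (-15.5667, 3.8333)

(-15.5667, 3.8333)


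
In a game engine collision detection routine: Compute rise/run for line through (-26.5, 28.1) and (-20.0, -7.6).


slope = (y2-y1)/(x2-x1) = ((-7.6)-28.1)/((-20)-(-26.5)) = (-35.7)/6.5 = -5.4923

-5.4923


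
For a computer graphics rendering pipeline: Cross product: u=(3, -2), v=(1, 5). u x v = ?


u x v = u_x*v_y - u_y*v_x = 3*5 - (-2)*1
= 15 - (-2) = 17

17


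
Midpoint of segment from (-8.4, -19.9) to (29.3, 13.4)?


M = (((-8.4)+29.3)/2, ((-19.9)+13.4)/2)
= (10.45, -3.25)

(10.45, -3.25)


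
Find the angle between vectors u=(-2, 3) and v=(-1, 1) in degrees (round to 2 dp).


u.v = 5, |u| = sqrt(13) = 3.6056, |v| = sqrt(2) = 1.4142
cos(theta) = u.v/(|u||v|) = 5/sqrt(26) = 0.980581
theta = acos(0.980581) = 11.31 degrees

11.31 degrees


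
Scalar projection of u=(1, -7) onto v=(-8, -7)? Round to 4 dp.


u.v = 41, |v| = sqrt(113) = 10.6301
Scalar projection = u.v / |v| = 41 / sqrt(113) = 3.857

3.857


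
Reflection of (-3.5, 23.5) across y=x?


Reflection over y=x: (x,y) -> (y,x)
(-3.5, 23.5) -> (23.5, -3.5)

(23.5, -3.5)


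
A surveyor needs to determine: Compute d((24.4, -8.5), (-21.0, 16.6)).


dx=-45.4, dy=25.1
d^2 = (-45.4)^2 + 25.1^2 = 2691.17
d = sqrt(2691.17) = 51.8765

51.8765


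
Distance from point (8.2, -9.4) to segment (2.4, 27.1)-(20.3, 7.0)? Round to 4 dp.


Project P onto AB: t = 1 (clamped to [0,1])
Closest point on segment: (20.3, 7)
Distance: 20.3806

20.3806


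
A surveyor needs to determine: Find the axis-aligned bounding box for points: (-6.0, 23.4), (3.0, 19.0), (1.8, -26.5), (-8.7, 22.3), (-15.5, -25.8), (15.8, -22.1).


x range: [-15.5, 15.8]
y range: [-26.5, 23.4]
Bounding box: (-15.5,-26.5) to (15.8,23.4)

(-15.5,-26.5) to (15.8,23.4)


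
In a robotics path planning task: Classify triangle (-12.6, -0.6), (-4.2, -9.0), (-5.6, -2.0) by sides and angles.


Side lengths squared: AB^2=141.12, BC^2=50.96, CA^2=50.96
Sorted: [50.96, 50.96, 141.12]
By sides: Isosceles, By angles: Obtuse

Isosceles, Obtuse


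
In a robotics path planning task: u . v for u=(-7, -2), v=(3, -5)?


u . v = u_x*v_x + u_y*v_y = (-7)*3 + (-2)*(-5)
= (-21) + 10 = -11

-11


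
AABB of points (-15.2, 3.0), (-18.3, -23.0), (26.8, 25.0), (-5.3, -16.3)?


x range: [-18.3, 26.8]
y range: [-23, 25]
Bounding box: (-18.3,-23) to (26.8,25)

(-18.3,-23) to (26.8,25)


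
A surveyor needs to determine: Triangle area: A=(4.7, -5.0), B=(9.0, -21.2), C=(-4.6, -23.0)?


Area = |x_A(y_B-y_C) + x_B(y_C-y_A) + x_C(y_A-y_B)|/2
= |8.46 + (-162) + (-74.52)|/2
= 228.06/2 = 114.03

114.03


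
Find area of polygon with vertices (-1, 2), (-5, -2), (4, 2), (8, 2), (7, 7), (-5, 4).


Shoelace sum: ((-1)*(-2) - (-5)*2) + ((-5)*2 - 4*(-2)) + (4*2 - 8*2) + (8*7 - 7*2) + (7*4 - (-5)*7) + ((-5)*2 - (-1)*4)
= 101
Area = |101|/2 = 50.5

50.5


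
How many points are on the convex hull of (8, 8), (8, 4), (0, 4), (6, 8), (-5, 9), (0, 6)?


Convex hull vertices (CCW): (-5, 9), (0, 4), (8, 4), (8, 8)
Count = 4

4


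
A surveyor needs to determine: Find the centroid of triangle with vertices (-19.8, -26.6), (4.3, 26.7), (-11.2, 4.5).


Centroid = ((x_A+x_B+x_C)/3, (y_A+y_B+y_C)/3)
= (((-19.8)+4.3+(-11.2))/3, ((-26.6)+26.7+4.5)/3)
= (-8.9, 1.5333)

(-8.9, 1.5333)


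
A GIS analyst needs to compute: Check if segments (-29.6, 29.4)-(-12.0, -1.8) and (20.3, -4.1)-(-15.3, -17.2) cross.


Cross products: d1=-1846.29, d2=-505.01, d3=967.28, d4=-374
d1*d2 < 0 and d3*d4 < 0? no

No, they don't intersect


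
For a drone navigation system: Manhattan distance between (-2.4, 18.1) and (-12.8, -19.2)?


|(-2.4)-(-12.8)| + |18.1-(-19.2)| = 10.4 + 37.3 = 47.7

47.7


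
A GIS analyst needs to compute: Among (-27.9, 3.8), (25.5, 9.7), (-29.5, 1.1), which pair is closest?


d(P0,P1) = 53.7249, d(P0,P2) = 3.1385, d(P1,P2) = 55.6683
Closest: P0 and P2

Closest pair: (-27.9, 3.8) and (-29.5, 1.1), distance = 3.1385


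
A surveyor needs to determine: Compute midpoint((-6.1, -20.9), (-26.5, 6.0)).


M = (((-6.1)+(-26.5))/2, ((-20.9)+6)/2)
= (-16.3, -7.45)

(-16.3, -7.45)


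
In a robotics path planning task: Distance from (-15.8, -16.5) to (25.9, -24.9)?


dx=41.7, dy=-8.4
d^2 = 41.7^2 + (-8.4)^2 = 1809.45
d = sqrt(1809.45) = 42.5376

42.5376


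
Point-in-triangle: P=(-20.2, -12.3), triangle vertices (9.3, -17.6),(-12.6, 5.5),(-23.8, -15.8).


Cross products: AB x AP = 565.38, BC x BP = 37.48, CA x CP = 122.33
All same sign? yes

Yes, inside


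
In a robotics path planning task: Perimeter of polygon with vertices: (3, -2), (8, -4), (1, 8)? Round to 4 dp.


Sides: (3, -2)->(8, -4): sqrt(29) = 5.385165, (8, -4)->(1, 8): sqrt(193) = 13.892444, (1, 8)->(3, -2): sqrt(104) = 10.198039
Sum = 29.475648
Perimeter = 29.4756

29.4756


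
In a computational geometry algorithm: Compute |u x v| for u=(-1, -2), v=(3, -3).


|u x v| = |(-1)*(-3) - (-2)*3|
= |3 - (-6)| = 9

9


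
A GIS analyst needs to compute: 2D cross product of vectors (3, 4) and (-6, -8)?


u x v = u_x*v_y - u_y*v_x = 3*(-8) - 4*(-6)
= (-24) - (-24) = 0

0


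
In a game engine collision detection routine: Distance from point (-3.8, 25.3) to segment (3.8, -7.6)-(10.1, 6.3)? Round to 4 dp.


Project P onto AB: t = 1 (clamped to [0,1])
Closest point on segment: (10.1, 6.3)
Distance: 23.5417

23.5417


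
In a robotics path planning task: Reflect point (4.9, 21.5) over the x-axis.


Reflection over x-axis: (x,y) -> (x,-y)
(4.9, 21.5) -> (4.9, -21.5)

(4.9, -21.5)


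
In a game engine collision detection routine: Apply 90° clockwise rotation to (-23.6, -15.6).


90° CW: (x,y) -> (y, -x)
(-23.6,-15.6) -> (-15.6, 23.6)

(-15.6, 23.6)


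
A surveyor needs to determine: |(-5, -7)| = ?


|u| = sqrt((-5)^2 + (-7)^2) = sqrt(74) = 8.6023

8.6023


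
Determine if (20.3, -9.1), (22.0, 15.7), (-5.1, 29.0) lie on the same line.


Cross product: (22-20.3)*(29-(-9.1)) - (15.7-(-9.1))*((-5.1)-20.3)
= 694.69

No, not collinear


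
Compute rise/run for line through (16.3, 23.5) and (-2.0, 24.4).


slope = (y2-y1)/(x2-x1) = (24.4-23.5)/((-2)-16.3) = 0.9/(-18.3) = -0.0492

-0.0492


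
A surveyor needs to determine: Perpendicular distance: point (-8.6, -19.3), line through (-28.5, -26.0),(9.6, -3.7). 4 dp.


|cross product| = 188.5
|line direction| = sqrt(1948.9) = 44.1463
Distance = 188.5/sqrt(1948.9) = 4.2699

4.2699


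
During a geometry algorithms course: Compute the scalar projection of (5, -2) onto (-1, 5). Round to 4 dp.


u.v = -15, |v| = sqrt(26) = 5.099
Scalar projection = u.v / |v| = -15 / sqrt(26) = -2.9417

-2.9417


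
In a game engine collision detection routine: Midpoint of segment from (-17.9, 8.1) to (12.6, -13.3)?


M = (((-17.9)+12.6)/2, (8.1+(-13.3))/2)
= (-2.65, -2.6)

(-2.65, -2.6)


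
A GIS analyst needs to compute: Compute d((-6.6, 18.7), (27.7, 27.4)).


dx=34.3, dy=8.7
d^2 = 34.3^2 + 8.7^2 = 1252.18
d = sqrt(1252.18) = 35.3862

35.3862


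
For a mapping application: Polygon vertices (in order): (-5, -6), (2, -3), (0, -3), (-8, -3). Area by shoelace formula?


Shoelace sum: ((-5)*(-3) - 2*(-6)) + (2*(-3) - 0*(-3)) + (0*(-3) - (-8)*(-3)) + ((-8)*(-6) - (-5)*(-3))
= 30
Area = |30|/2 = 15

15


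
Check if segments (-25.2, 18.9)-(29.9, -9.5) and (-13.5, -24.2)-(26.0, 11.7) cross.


Cross products: d1=2122.48, d2=-977.41, d3=-2042.53, d4=1057.36
d1*d2 < 0 and d3*d4 < 0? yes

Yes, they intersect


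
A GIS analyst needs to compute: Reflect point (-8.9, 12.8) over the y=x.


Reflection over y=x: (x,y) -> (y,x)
(-8.9, 12.8) -> (12.8, -8.9)

(12.8, -8.9)


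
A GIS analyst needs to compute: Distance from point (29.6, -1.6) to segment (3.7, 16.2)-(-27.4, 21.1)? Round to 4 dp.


Project P onto AB: t = 0 (clamped to [0,1])
Closest point on segment: (3.7, 16.2)
Distance: 31.4269

31.4269


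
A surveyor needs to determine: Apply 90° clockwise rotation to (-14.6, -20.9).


90° CW: (x,y) -> (y, -x)
(-14.6,-20.9) -> (-20.9, 14.6)

(-20.9, 14.6)


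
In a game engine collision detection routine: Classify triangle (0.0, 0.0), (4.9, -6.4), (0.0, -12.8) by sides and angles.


Side lengths squared: AB^2=64.97, BC^2=64.97, CA^2=163.84
Sorted: [64.97, 64.97, 163.84]
By sides: Isosceles, By angles: Obtuse

Isosceles, Obtuse


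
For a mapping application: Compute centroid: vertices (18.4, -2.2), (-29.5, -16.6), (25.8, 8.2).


Centroid = ((x_A+x_B+x_C)/3, (y_A+y_B+y_C)/3)
= ((18.4+(-29.5)+25.8)/3, ((-2.2)+(-16.6)+8.2)/3)
= (4.9, -3.5333)

(4.9, -3.5333)


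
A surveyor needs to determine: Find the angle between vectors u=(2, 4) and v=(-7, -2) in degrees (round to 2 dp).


u.v = -22, |u| = sqrt(20) = 4.4721, |v| = sqrt(53) = 7.2801
cos(theta) = u.v/(|u||v|) = -22/sqrt(1060) = -0.675725
theta = acos(-0.675725) = 132.51 degrees

132.51 degrees


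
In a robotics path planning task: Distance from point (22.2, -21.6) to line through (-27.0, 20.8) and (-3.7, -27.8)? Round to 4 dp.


|cross product| = 1403.2
|line direction| = sqrt(2904.85) = 53.8967
Distance = 1403.2/sqrt(2904.85) = 26.035

26.035


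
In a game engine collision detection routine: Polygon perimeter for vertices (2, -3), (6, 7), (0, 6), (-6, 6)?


Sides: (2, -3)->(6, 7): sqrt(116) = 10.77033, (6, 7)->(0, 6): sqrt(37) = 6.082763, (0, 6)->(-6, 6): sqrt(36) = 6, (-6, 6)->(2, -3): sqrt(145) = 12.041595
Sum = 34.894688
Perimeter = 34.8947

34.8947


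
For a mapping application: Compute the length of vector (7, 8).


|u| = sqrt(7^2 + 8^2) = sqrt(113) = 10.6301

10.6301


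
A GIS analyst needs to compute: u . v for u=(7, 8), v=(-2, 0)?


u . v = u_x*v_x + u_y*v_y = 7*(-2) + 8*0
= (-14) + 0 = -14

-14


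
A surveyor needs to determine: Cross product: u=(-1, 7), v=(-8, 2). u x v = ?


u x v = u_x*v_y - u_y*v_x = (-1)*2 - 7*(-8)
= (-2) - (-56) = 54

54


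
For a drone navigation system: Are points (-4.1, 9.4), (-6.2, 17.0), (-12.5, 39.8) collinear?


Cross product: ((-6.2)-(-4.1))*(39.8-9.4) - (17-9.4)*((-12.5)-(-4.1))
= 0

Yes, collinear


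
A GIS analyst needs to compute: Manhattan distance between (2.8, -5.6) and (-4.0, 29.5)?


|2.8-(-4)| + |(-5.6)-29.5| = 6.8 + 35.1 = 41.9

41.9


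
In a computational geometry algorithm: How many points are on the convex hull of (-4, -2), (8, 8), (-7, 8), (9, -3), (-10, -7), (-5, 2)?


Convex hull vertices (CCW): (-10, -7), (9, -3), (8, 8), (-7, 8)
Count = 4

4


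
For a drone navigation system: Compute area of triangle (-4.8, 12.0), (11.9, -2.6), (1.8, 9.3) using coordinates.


Area = |x_A(y_B-y_C) + x_B(y_C-y_A) + x_C(y_A-y_B)|/2
= |57.12 + (-32.13) + 26.28|/2
= 51.27/2 = 25.635

25.635


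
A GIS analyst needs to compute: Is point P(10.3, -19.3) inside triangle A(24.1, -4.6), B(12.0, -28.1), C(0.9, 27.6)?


Cross products: AB x AP = -146.43, BC x BP = -2.99, CA x CP = -785.4
All same sign? yes

Yes, inside


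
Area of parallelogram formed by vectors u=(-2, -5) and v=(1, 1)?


|u x v| = |(-2)*1 - (-5)*1|
= |(-2) - (-5)| = 3

3


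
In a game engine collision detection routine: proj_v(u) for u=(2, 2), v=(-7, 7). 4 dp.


u.v = 0, |v| = sqrt(98) = 9.8995
Scalar projection = u.v / |v| = 0 / sqrt(98) = 0

0


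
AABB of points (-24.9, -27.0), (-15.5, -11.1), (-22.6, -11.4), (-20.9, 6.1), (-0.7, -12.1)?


x range: [-24.9, -0.7]
y range: [-27, 6.1]
Bounding box: (-24.9,-27) to (-0.7,6.1)

(-24.9,-27) to (-0.7,6.1)


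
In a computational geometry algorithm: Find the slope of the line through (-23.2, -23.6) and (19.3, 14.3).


slope = (y2-y1)/(x2-x1) = (14.3-(-23.6))/(19.3-(-23.2)) = 37.9/42.5 = 0.8918

0.8918


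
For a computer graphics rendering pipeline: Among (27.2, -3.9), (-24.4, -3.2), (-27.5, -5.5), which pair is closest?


d(P0,P1) = 51.6047, d(P0,P2) = 54.7234, d(P1,P2) = 3.8601
Closest: P1 and P2

Closest pair: (-24.4, -3.2) and (-27.5, -5.5), distance = 3.8601


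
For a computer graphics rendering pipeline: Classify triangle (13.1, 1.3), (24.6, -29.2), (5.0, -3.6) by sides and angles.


Side lengths squared: AB^2=1062.5, BC^2=1039.52, CA^2=89.62
Sorted: [89.62, 1039.52, 1062.5]
By sides: Scalene, By angles: Acute

Scalene, Acute


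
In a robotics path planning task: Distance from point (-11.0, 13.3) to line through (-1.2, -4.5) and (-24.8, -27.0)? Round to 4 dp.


|cross product| = 640.58
|line direction| = sqrt(1063.21) = 32.6069
Distance = 640.58/sqrt(1063.21) = 19.6455

19.6455


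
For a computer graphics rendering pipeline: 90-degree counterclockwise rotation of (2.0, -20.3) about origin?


90° CCW: (x,y) -> (-y, x)
(2,-20.3) -> (20.3, 2)

(20.3, 2)


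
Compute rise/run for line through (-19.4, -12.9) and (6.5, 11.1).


slope = (y2-y1)/(x2-x1) = (11.1-(-12.9))/(6.5-(-19.4)) = 24/25.9 = 0.9266

0.9266


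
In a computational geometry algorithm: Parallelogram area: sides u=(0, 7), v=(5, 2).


|u x v| = |0*2 - 7*5|
= |0 - 35| = 35

35


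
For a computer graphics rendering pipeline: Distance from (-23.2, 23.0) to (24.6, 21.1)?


dx=47.8, dy=-1.9
d^2 = 47.8^2 + (-1.9)^2 = 2288.45
d = sqrt(2288.45) = 47.8377

47.8377


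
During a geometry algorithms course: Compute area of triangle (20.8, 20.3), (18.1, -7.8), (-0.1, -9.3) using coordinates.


Area = |x_A(y_B-y_C) + x_B(y_C-y_A) + x_C(y_A-y_B)|/2
= |31.2 + (-535.76) + (-2.81)|/2
= 507.37/2 = 253.685

253.685


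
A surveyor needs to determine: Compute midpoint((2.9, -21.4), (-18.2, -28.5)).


M = ((2.9+(-18.2))/2, ((-21.4)+(-28.5))/2)
= (-7.65, -24.95)

(-7.65, -24.95)


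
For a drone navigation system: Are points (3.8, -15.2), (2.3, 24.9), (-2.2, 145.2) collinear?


Cross product: (2.3-3.8)*(145.2-(-15.2)) - (24.9-(-15.2))*((-2.2)-3.8)
= 0

Yes, collinear


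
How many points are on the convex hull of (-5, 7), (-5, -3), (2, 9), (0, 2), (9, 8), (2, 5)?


Convex hull vertices (CCW): (-5, -3), (9, 8), (2, 9), (-5, 7)
Count = 4

4


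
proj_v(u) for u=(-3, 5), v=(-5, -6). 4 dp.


u.v = -15, |v| = sqrt(61) = 7.8102
Scalar projection = u.v / |v| = -15 / sqrt(61) = -1.9206

-1.9206


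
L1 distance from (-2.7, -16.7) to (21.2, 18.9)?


|(-2.7)-21.2| + |(-16.7)-18.9| = 23.9 + 35.6 = 59.5

59.5


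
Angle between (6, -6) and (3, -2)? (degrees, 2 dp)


u.v = 30, |u| = sqrt(72) = 8.4853, |v| = sqrt(13) = 3.6056
cos(theta) = u.v/(|u||v|) = 30/sqrt(936) = 0.980581
theta = acos(0.980581) = 11.31 degrees

11.31 degrees


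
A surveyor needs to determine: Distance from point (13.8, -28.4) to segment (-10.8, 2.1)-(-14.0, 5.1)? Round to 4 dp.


Project P onto AB: t = 0 (clamped to [0,1])
Closest point on segment: (-10.8, 2.1)
Distance: 39.1843

39.1843


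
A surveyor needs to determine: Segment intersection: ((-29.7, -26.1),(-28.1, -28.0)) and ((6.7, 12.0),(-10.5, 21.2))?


Cross products: d1=990.2, d2=1008.16, d3=130.12, d4=112.16
d1*d2 < 0 and d3*d4 < 0? no

No, they don't intersect


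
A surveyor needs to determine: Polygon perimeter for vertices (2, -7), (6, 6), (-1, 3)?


Sides: (2, -7)->(6, 6): sqrt(185) = 13.601471, (6, 6)->(-1, 3): sqrt(58) = 7.615773, (-1, 3)->(2, -7): sqrt(109) = 10.440307
Sum = 31.657551
Perimeter = 31.6576

31.6576


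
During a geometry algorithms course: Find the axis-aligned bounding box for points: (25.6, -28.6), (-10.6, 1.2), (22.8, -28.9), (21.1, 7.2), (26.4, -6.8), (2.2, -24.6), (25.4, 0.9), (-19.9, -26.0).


x range: [-19.9, 26.4]
y range: [-28.9, 7.2]
Bounding box: (-19.9,-28.9) to (26.4,7.2)

(-19.9,-28.9) to (26.4,7.2)


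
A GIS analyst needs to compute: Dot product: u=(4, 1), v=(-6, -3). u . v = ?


u . v = u_x*v_x + u_y*v_y = 4*(-6) + 1*(-3)
= (-24) + (-3) = -27

-27


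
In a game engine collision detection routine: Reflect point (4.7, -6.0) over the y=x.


Reflection over y=x: (x,y) -> (y,x)
(4.7, -6) -> (-6, 4.7)

(-6, 4.7)


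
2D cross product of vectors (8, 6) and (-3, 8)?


u x v = u_x*v_y - u_y*v_x = 8*8 - 6*(-3)
= 64 - (-18) = 82

82


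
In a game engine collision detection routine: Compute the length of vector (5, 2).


|u| = sqrt(5^2 + 2^2) = sqrt(29) = 5.3852

5.3852


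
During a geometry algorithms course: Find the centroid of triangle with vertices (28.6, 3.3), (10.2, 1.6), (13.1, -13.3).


Centroid = ((x_A+x_B+x_C)/3, (y_A+y_B+y_C)/3)
= ((28.6+10.2+13.1)/3, (3.3+1.6+(-13.3))/3)
= (17.3, -2.8)

(17.3, -2.8)


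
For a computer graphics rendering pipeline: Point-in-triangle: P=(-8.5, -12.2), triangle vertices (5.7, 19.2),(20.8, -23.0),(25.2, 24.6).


Cross products: AB x AP = -1073.38, BC x BP = 1442.2, CA x CP = 535.62
All same sign? no

No, outside


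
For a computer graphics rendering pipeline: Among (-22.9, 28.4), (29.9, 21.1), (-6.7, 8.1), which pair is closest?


d(P0,P1) = 53.3023, d(P0,P2) = 25.9717, d(P1,P2) = 38.8402
Closest: P0 and P2

Closest pair: (-22.9, 28.4) and (-6.7, 8.1), distance = 25.9717


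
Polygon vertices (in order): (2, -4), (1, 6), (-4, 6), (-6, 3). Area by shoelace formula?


Shoelace sum: (2*6 - 1*(-4)) + (1*6 - (-4)*6) + ((-4)*3 - (-6)*6) + ((-6)*(-4) - 2*3)
= 88
Area = |88|/2 = 44

44


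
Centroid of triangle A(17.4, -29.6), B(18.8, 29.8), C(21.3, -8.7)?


Centroid = ((x_A+x_B+x_C)/3, (y_A+y_B+y_C)/3)
= ((17.4+18.8+21.3)/3, ((-29.6)+29.8+(-8.7))/3)
= (19.1667, -2.8333)

(19.1667, -2.8333)


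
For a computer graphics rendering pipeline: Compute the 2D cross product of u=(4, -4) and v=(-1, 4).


u x v = u_x*v_y - u_y*v_x = 4*4 - (-4)*(-1)
= 16 - 4 = 12

12


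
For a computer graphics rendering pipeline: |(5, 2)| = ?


|u| = sqrt(5^2 + 2^2) = sqrt(29) = 5.3852

5.3852


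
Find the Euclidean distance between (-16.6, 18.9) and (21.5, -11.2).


dx=38.1, dy=-30.1
d^2 = 38.1^2 + (-30.1)^2 = 2357.62
d = sqrt(2357.62) = 48.5553

48.5553


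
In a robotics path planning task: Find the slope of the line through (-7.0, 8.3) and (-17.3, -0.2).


slope = (y2-y1)/(x2-x1) = ((-0.2)-8.3)/((-17.3)-(-7)) = (-8.5)/(-10.3) = 0.8252

0.8252


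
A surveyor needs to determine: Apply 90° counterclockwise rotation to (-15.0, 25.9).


90° CCW: (x,y) -> (-y, x)
(-15,25.9) -> (-25.9, -15)

(-25.9, -15)


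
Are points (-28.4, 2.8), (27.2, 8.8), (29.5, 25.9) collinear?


Cross product: (27.2-(-28.4))*(25.9-2.8) - (8.8-2.8)*(29.5-(-28.4))
= 936.96

No, not collinear


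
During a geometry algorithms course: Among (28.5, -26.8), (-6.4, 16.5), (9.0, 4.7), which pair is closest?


d(P0,P1) = 55.6138, d(P0,P2) = 37.0473, d(P1,P2) = 19.401
Closest: P1 and P2

Closest pair: (-6.4, 16.5) and (9.0, 4.7), distance = 19.401


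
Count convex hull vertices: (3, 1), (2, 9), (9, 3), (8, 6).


Convex hull vertices (CCW): (2, 9), (3, 1), (9, 3), (8, 6)
Count = 4

4


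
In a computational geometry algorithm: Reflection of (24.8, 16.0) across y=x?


Reflection over y=x: (x,y) -> (y,x)
(24.8, 16) -> (16, 24.8)

(16, 24.8)


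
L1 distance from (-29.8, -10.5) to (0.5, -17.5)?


|(-29.8)-0.5| + |(-10.5)-(-17.5)| = 30.3 + 7 = 37.3

37.3


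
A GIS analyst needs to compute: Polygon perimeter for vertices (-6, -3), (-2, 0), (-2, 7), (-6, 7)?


Sides: (-6, -3)->(-2, 0): sqrt(25) = 5, (-2, 0)->(-2, 7): sqrt(49) = 7, (-2, 7)->(-6, 7): sqrt(16) = 4, (-6, 7)->(-6, -3): sqrt(100) = 10
Sum = 26
Perimeter = 26

26


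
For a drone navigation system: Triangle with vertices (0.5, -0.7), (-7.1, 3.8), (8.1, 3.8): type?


Side lengths squared: AB^2=78.01, BC^2=231.04, CA^2=78.01
Sorted: [78.01, 78.01, 231.04]
By sides: Isosceles, By angles: Obtuse

Isosceles, Obtuse


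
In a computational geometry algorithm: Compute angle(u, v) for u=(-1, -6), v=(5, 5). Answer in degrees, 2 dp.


u.v = -35, |u| = sqrt(37) = 6.0828, |v| = sqrt(50) = 7.0711
cos(theta) = u.v/(|u||v|) = -35/sqrt(1850) = -0.813733
theta = acos(-0.813733) = 144.46 degrees

144.46 degrees


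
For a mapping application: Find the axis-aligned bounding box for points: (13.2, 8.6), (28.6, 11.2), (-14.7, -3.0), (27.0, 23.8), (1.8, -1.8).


x range: [-14.7, 28.6]
y range: [-3, 23.8]
Bounding box: (-14.7,-3) to (28.6,23.8)

(-14.7,-3) to (28.6,23.8)


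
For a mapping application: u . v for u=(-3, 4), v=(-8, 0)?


u . v = u_x*v_x + u_y*v_y = (-3)*(-8) + 4*0
= 24 + 0 = 24

24


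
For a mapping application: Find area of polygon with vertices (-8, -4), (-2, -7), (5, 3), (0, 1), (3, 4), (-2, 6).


Shoelace sum: ((-8)*(-7) - (-2)*(-4)) + ((-2)*3 - 5*(-7)) + (5*1 - 0*3) + (0*4 - 3*1) + (3*6 - (-2)*4) + ((-2)*(-4) - (-8)*6)
= 161
Area = |161|/2 = 80.5

80.5


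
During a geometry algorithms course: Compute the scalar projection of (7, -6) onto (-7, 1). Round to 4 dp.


u.v = -55, |v| = sqrt(50) = 7.0711
Scalar projection = u.v / |v| = -55 / sqrt(50) = -7.7782

-7.7782


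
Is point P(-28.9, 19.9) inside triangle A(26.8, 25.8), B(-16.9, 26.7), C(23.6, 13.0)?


Cross products: AB x AP = 307.96, BC x BP = -439.8, CA x CP = 694.08
All same sign? no

No, outside


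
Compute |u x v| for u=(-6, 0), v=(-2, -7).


|u x v| = |(-6)*(-7) - 0*(-2)|
= |42 - 0| = 42

42


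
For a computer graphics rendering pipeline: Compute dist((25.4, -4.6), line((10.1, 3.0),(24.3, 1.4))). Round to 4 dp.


|cross product| = 83.44
|line direction| = sqrt(204.2) = 14.2899
Distance = 83.44/sqrt(204.2) = 5.8391

5.8391


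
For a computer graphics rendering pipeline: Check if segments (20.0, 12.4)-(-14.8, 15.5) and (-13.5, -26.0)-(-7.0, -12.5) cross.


Cross products: d1=-202.65, d2=287.3, d3=1440.17, d4=950.22
d1*d2 < 0 and d3*d4 < 0? no

No, they don't intersect


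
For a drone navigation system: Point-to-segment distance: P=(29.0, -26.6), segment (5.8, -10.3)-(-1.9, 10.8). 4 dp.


Project P onto AB: t = 0 (clamped to [0,1])
Closest point on segment: (5.8, -10.3)
Distance: 28.3537

28.3537


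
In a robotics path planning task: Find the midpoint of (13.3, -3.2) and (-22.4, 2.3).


M = ((13.3+(-22.4))/2, ((-3.2)+2.3)/2)
= (-4.55, -0.45)

(-4.55, -0.45)


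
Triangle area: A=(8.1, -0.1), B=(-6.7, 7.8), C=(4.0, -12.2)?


Area = |x_A(y_B-y_C) + x_B(y_C-y_A) + x_C(y_A-y_B)|/2
= |162 + 81.07 + (-31.6)|/2
= 211.47/2 = 105.735

105.735


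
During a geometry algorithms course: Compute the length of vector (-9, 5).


|u| = sqrt((-9)^2 + 5^2) = sqrt(106) = 10.2956

10.2956


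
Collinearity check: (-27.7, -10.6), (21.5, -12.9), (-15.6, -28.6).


Cross product: (21.5-(-27.7))*((-28.6)-(-10.6)) - ((-12.9)-(-10.6))*((-15.6)-(-27.7))
= -857.77

No, not collinear


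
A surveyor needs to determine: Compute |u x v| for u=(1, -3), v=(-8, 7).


|u x v| = |1*7 - (-3)*(-8)|
= |7 - 24| = 17

17


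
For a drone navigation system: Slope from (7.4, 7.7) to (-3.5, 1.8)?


slope = (y2-y1)/(x2-x1) = (1.8-7.7)/((-3.5)-7.4) = (-5.9)/(-10.9) = 0.5413

0.5413


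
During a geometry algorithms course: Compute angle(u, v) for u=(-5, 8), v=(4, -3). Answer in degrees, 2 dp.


u.v = -44, |u| = sqrt(89) = 9.434, |v| = sqrt(25) = 5
cos(theta) = u.v/(|u||v|) = -44/sqrt(2225) = -0.932798
theta = acos(-0.932798) = 158.88 degrees

158.88 degrees


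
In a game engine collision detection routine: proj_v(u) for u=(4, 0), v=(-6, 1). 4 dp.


u.v = -24, |v| = sqrt(37) = 6.0828
Scalar projection = u.v / |v| = -24 / sqrt(37) = -3.9456

-3.9456


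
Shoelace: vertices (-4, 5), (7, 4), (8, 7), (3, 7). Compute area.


Shoelace sum: ((-4)*4 - 7*5) + (7*7 - 8*4) + (8*7 - 3*7) + (3*5 - (-4)*7)
= 44
Area = |44|/2 = 22

22


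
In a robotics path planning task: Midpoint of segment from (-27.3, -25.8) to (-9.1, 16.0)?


M = (((-27.3)+(-9.1))/2, ((-25.8)+16)/2)
= (-18.2, -4.9)

(-18.2, -4.9)


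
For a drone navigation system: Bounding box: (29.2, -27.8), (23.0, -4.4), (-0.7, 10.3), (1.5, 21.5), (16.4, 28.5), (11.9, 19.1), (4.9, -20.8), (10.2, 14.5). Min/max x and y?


x range: [-0.7, 29.2]
y range: [-27.8, 28.5]
Bounding box: (-0.7,-27.8) to (29.2,28.5)

(-0.7,-27.8) to (29.2,28.5)


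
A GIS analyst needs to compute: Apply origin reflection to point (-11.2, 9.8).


Reflection over origin: (x,y) -> (-x,-y)
(-11.2, 9.8) -> (11.2, -9.8)

(11.2, -9.8)


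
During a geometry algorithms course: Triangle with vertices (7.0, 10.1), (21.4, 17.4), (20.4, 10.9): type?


Side lengths squared: AB^2=260.65, BC^2=43.25, CA^2=180.2
Sorted: [43.25, 180.2, 260.65]
By sides: Scalene, By angles: Obtuse

Scalene, Obtuse


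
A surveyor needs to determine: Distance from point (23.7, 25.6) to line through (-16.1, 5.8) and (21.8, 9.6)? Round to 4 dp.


|cross product| = 599.18
|line direction| = sqrt(1450.85) = 38.09
Distance = 599.18/sqrt(1450.85) = 15.7306

15.7306


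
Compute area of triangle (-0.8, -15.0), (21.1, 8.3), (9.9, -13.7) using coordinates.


Area = |x_A(y_B-y_C) + x_B(y_C-y_A) + x_C(y_A-y_B)|/2
= |(-17.6) + 27.43 + (-230.67)|/2
= 220.84/2 = 110.42

110.42


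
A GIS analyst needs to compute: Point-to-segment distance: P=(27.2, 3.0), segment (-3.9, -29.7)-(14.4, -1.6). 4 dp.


Project P onto AB: t = 1 (clamped to [0,1])
Closest point on segment: (14.4, -1.6)
Distance: 13.6015

13.6015


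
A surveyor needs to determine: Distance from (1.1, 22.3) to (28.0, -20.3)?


dx=26.9, dy=-42.6
d^2 = 26.9^2 + (-42.6)^2 = 2538.37
d = sqrt(2538.37) = 50.3822

50.3822


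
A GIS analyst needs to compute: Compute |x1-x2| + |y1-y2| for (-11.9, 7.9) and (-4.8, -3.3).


|(-11.9)-(-4.8)| + |7.9-(-3.3)| = 7.1 + 11.2 = 18.3

18.3


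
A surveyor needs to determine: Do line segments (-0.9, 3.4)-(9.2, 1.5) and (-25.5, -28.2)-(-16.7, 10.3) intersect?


Cross products: d1=-669.02, d2=-1074.59, d3=-365.9, d4=39.67
d1*d2 < 0 and d3*d4 < 0? no

No, they don't intersect


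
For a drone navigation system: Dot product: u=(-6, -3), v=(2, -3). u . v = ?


u . v = u_x*v_x + u_y*v_y = (-6)*2 + (-3)*(-3)
= (-12) + 9 = -3

-3


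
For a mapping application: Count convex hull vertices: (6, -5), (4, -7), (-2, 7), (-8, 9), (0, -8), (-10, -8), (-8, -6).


Convex hull vertices (CCW): (-10, -8), (0, -8), (4, -7), (6, -5), (-2, 7), (-8, 9)
Count = 6

6


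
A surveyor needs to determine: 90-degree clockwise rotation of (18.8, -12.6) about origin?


90° CW: (x,y) -> (y, -x)
(18.8,-12.6) -> (-12.6, -18.8)

(-12.6, -18.8)


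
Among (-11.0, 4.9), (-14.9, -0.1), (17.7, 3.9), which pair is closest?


d(P0,P1) = 6.3411, d(P0,P2) = 28.7174, d(P1,P2) = 32.8445
Closest: P0 and P1

Closest pair: (-11.0, 4.9) and (-14.9, -0.1), distance = 6.3411


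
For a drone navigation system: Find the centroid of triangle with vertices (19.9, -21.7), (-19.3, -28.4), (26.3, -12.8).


Centroid = ((x_A+x_B+x_C)/3, (y_A+y_B+y_C)/3)
= ((19.9+(-19.3)+26.3)/3, ((-21.7)+(-28.4)+(-12.8))/3)
= (8.9667, -20.9667)

(8.9667, -20.9667)


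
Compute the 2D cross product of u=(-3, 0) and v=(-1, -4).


u x v = u_x*v_y - u_y*v_x = (-3)*(-4) - 0*(-1)
= 12 - 0 = 12

12


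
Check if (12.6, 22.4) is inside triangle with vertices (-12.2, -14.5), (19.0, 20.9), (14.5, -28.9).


Cross products: AB x AP = 273.36, BC x BP = -325.47, CA x CP = -1342.35
All same sign? no

No, outside


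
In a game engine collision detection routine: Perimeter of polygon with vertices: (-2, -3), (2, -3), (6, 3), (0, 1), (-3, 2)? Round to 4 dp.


Sides: (-2, -3)->(2, -3): sqrt(16) = 4, (2, -3)->(6, 3): sqrt(52) = 7.211103, (6, 3)->(0, 1): sqrt(40) = 6.324555, (0, 1)->(-3, 2): sqrt(10) = 3.162278, (-3, 2)->(-2, -3): sqrt(26) = 5.09902
Sum = 25.796956
Perimeter = 25.797

25.797


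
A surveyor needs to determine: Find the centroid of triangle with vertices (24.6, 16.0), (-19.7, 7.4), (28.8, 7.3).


Centroid = ((x_A+x_B+x_C)/3, (y_A+y_B+y_C)/3)
= ((24.6+(-19.7)+28.8)/3, (16+7.4+7.3)/3)
= (11.2333, 10.2333)

(11.2333, 10.2333)


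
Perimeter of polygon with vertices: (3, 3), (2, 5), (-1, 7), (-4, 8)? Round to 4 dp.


Sides: (3, 3)->(2, 5): sqrt(5) = 2.236068, (2, 5)->(-1, 7): sqrt(13) = 3.605551, (-1, 7)->(-4, 8): sqrt(10) = 3.162278, (-4, 8)->(3, 3): sqrt(74) = 8.602325
Sum = 17.606222
Perimeter = 17.6062

17.6062


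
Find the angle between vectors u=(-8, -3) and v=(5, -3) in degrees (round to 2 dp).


u.v = -31, |u| = sqrt(73) = 8.544, |v| = sqrt(34) = 5.831
cos(theta) = u.v/(|u||v|) = -31/sqrt(2482) = -0.622244
theta = acos(-0.622244) = 128.48 degrees

128.48 degrees


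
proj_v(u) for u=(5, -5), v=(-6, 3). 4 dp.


u.v = -45, |v| = sqrt(45) = 6.7082
Scalar projection = u.v / |v| = -45 / sqrt(45) = -6.7082

-6.7082


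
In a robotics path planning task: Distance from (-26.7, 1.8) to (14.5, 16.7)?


dx=41.2, dy=14.9
d^2 = 41.2^2 + 14.9^2 = 1919.45
d = sqrt(1919.45) = 43.8115

43.8115


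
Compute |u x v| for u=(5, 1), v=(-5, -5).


|u x v| = |5*(-5) - 1*(-5)|
= |(-25) - (-5)| = 20

20


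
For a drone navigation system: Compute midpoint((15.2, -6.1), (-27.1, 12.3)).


M = ((15.2+(-27.1))/2, ((-6.1)+12.3)/2)
= (-5.95, 3.1)

(-5.95, 3.1)


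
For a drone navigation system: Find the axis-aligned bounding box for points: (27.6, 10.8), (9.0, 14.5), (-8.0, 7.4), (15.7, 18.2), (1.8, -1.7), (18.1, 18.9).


x range: [-8, 27.6]
y range: [-1.7, 18.9]
Bounding box: (-8,-1.7) to (27.6,18.9)

(-8,-1.7) to (27.6,18.9)


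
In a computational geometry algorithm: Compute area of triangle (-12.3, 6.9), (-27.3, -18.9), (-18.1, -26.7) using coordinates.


Area = |x_A(y_B-y_C) + x_B(y_C-y_A) + x_C(y_A-y_B)|/2
= |(-95.94) + 917.28 + (-466.98)|/2
= 354.36/2 = 177.18

177.18


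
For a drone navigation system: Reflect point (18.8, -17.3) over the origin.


Reflection over origin: (x,y) -> (-x,-y)
(18.8, -17.3) -> (-18.8, 17.3)

(-18.8, 17.3)


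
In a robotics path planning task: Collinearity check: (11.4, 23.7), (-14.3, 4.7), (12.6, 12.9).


Cross product: ((-14.3)-11.4)*(12.9-23.7) - (4.7-23.7)*(12.6-11.4)
= 300.36

No, not collinear


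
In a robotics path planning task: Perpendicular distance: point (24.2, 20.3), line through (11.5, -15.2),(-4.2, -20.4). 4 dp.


|cross product| = 491.31
|line direction| = sqrt(273.53) = 16.5387
Distance = 491.31/sqrt(273.53) = 29.7066

29.7066


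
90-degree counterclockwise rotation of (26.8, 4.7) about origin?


90° CCW: (x,y) -> (-y, x)
(26.8,4.7) -> (-4.7, 26.8)

(-4.7, 26.8)


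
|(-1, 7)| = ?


|u| = sqrt((-1)^2 + 7^2) = sqrt(50) = 7.0711

7.0711


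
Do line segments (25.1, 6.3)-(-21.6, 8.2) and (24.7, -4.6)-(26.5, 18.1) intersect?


Cross products: d1=10.54, d2=1074.05, d3=509.79, d4=-553.72
d1*d2 < 0 and d3*d4 < 0? no

No, they don't intersect


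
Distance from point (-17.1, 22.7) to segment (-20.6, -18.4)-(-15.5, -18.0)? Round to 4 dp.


Project P onto AB: t = 1 (clamped to [0,1])
Closest point on segment: (-15.5, -18)
Distance: 40.7314

40.7314


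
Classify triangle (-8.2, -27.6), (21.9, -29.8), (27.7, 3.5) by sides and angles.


Side lengths squared: AB^2=910.85, BC^2=1142.53, CA^2=2256.02
Sorted: [910.85, 1142.53, 2256.02]
By sides: Scalene, By angles: Obtuse

Scalene, Obtuse


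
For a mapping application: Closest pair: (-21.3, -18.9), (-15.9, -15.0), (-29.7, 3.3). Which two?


d(P0,P1) = 6.6611, d(P0,P2) = 23.736, d(P1,P2) = 22.9201
Closest: P0 and P1

Closest pair: (-21.3, -18.9) and (-15.9, -15.0), distance = 6.6611


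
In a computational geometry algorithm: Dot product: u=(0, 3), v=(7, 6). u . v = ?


u . v = u_x*v_x + u_y*v_y = 0*7 + 3*6
= 0 + 18 = 18

18


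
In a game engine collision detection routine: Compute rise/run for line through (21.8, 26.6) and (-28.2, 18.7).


slope = (y2-y1)/(x2-x1) = (18.7-26.6)/((-28.2)-21.8) = (-7.9)/(-50) = 0.158

0.158
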